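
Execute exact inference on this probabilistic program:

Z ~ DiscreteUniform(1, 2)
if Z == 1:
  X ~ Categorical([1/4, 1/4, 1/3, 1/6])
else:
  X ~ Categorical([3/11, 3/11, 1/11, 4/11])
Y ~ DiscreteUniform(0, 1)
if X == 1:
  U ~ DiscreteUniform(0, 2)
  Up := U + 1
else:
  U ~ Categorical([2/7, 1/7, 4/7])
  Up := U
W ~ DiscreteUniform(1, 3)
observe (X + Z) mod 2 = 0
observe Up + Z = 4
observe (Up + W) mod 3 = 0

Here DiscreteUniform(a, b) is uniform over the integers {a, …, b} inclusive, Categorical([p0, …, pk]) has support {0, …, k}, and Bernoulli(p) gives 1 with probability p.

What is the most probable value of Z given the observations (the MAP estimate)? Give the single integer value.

Enumerate traces; 6 have nonzero weight after conditioning:
  (Z=1, X=1, Y=0, U=2, W=3) weight 1/144
  (Z=1, X=1, Y=1, U=2, W=3) weight 1/144
  (Z=2, X=0, Y=0, U=2, W=1) weight 1/77
  (Z=2, X=0, Y=1, U=2, W=1) weight 1/77
  (Z=2, X=2, Y=0, U=2, W=1) weight 1/231
  (Z=2, X=2, Y=1, U=2, W=1) weight 1/231
Group by Z:
  weight(Z=1) = 1/72
  weight(Z=2) = 8/231
Total weight = 1/72 + 8/231 = 269/5544
P(Z=1 | obs) = 1/72 / 269/5544 = 77/269
P(Z=2 | obs) = 8/231 / 269/5544 = 192/269
argmax = 2

argmax_v P(Z = v | obs) = 2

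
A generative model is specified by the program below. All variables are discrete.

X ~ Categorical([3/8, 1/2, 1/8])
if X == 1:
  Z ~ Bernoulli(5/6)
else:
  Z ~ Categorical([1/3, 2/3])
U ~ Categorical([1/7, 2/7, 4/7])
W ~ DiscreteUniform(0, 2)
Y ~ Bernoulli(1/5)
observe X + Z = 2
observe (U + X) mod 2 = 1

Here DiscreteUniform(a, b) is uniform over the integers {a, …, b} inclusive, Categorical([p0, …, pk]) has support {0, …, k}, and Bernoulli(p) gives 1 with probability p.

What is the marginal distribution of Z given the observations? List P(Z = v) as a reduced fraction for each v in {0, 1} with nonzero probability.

P(Z=0) = 1/26, P(Z=1) = 25/26

Enumerate traces; 18 have nonzero weight after conditioning:
  (X=1, Z=1, U=0, W=0, Y=0) weight 1/63
  (X=1, Z=1, U=0, W=0, Y=1) weight 1/252
  (X=1, Z=1, U=0, W=1, Y=0) weight 1/63
  (X=1, Z=1, U=0, W=1, Y=1) weight 1/252
  (X=1, Z=1, U=0, W=2, Y=0) weight 1/63
  (X=1, Z=1, U=0, W=2, Y=1) weight 1/252
  (X=1, Z=1, U=2, W=0, Y=0) weight 4/63
  (X=1, Z=1, U=2, W=0, Y=1) weight 1/63
  (X=2, Z=0, U=1, W=0, Y=0) weight 1/315
  … 9 more
Group by Z:
  weight(Z=0) = 1/84
  weight(Z=1) = 25/84
Total weight = 1/84 + 25/84 = 13/42
P(Z=0 | obs) = 1/84 / 13/42 = 1/26
P(Z=1 | obs) = 25/84 / 13/42 = 25/26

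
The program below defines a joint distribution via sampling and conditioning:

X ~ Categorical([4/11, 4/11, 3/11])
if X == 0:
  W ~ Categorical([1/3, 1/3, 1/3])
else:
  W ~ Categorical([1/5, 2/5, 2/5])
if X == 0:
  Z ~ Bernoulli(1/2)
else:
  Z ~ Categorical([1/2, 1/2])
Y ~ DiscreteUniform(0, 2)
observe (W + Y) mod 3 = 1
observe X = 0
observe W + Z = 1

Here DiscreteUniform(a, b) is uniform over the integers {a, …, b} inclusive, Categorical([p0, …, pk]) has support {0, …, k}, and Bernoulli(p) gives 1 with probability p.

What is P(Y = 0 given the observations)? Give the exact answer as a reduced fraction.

P(Y = 0 | obs) = 1/2

Enumerate traces; 2 have nonzero weight after conditioning:
  (X=0, W=0, Z=1, Y=1) weight 2/99
  (X=0, W=1, Z=0, Y=0) weight 2/99
Group by Y:
  weight(Y=0) = 2/99
  weight(Y=1) = 2/99
Total weight = 2/99 + 2/99 = 4/99
P(Y=0 | obs) = 2/99 / 4/99 = 1/2
P(Y=1 | obs) = 2/99 / 4/99 = 1/2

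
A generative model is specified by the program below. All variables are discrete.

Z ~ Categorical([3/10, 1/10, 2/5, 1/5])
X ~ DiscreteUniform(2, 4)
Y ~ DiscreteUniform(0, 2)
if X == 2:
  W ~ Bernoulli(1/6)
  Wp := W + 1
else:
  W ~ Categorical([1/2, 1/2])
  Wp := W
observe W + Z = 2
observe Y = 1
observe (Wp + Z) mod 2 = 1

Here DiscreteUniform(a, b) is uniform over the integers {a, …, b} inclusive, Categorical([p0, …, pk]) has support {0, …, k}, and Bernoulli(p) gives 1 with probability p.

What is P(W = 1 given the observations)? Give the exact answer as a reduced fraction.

P(W = 1 | obs) = 1/21

Enumerate traces; 2 have nonzero weight after conditioning:
  (Z=1, X=2, Y=1, W=1) weight 1/540
  (Z=2, X=2, Y=1, W=0) weight 1/27
Group by W:
  weight(W=0) = 1/27
  weight(W=1) = 1/540
Total weight = 1/27 + 1/540 = 7/180
P(W=0 | obs) = 1/27 / 7/180 = 20/21
P(W=1 | obs) = 1/540 / 7/180 = 1/21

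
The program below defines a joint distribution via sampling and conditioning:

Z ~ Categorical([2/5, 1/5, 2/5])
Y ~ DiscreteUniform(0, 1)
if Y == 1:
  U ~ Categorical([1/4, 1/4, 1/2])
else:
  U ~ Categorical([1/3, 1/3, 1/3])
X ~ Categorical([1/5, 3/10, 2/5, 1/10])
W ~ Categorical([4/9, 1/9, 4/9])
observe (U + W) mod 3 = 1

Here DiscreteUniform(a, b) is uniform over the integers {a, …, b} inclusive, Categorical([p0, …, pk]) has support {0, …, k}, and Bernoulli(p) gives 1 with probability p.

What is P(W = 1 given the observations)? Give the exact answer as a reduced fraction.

Enumerate traces; 72 have nonzero weight after conditioning:
  (Z=0, Y=0, U=0, X=0, W=1) weight 1/675
  (Z=0, Y=0, U=0, X=1, W=1) weight 1/450
  (Z=0, Y=0, U=0, X=2, W=1) weight 2/675
  (Z=0, Y=0, U=0, X=3, W=1) weight 1/1350
  (Z=0, Y=0, U=1, X=0, W=0) weight 4/675
  (Z=0, Y=0, U=1, X=1, W=0) weight 2/225
  (Z=0, Y=0, U=1, X=2, W=0) weight 8/675
  (Z=0, Y=0, U=1, X=3, W=0) weight 2/675
  (Z=0, Y=0, U=2, X=0, W=2) weight 4/675
  … 63 more
Group by W:
  weight(W=0) = 7/54
  weight(W=1) = 7/216
  weight(W=2) = 5/27
Total weight = 7/54 + 7/216 + 5/27 = 25/72
P(W=0 | obs) = 7/54 / 25/72 = 28/75
P(W=1 | obs) = 7/216 / 25/72 = 7/75
P(W=2 | obs) = 5/27 / 25/72 = 8/15

P(W = 1 | obs) = 7/75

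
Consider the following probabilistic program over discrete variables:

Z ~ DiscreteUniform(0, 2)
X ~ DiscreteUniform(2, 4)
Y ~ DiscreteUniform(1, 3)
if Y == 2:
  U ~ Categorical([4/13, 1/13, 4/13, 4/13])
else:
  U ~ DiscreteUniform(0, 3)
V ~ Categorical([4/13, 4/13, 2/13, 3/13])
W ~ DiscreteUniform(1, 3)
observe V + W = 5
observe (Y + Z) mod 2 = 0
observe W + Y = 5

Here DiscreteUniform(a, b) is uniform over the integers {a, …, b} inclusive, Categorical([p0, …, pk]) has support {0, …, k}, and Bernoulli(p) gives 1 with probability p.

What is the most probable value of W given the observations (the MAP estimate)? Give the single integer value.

Enumerate traces; 36 have nonzero weight after conditioning:
  (Z=0, X=2, Y=2, U=0, V=2, W=3) weight 8/13689
  (Z=0, X=2, Y=2, U=1, V=2, W=3) weight 2/13689
  (Z=0, X=2, Y=2, U=2, V=2, W=3) weight 8/13689
  (Z=0, X=2, Y=2, U=3, V=2, W=3) weight 8/13689
  (Z=0, X=3, Y=2, U=0, V=2, W=3) weight 8/13689
  (Z=0, X=3, Y=2, U=1, V=2, W=3) weight 2/13689
  (Z=0, X=3, Y=2, U=2, V=2, W=3) weight 8/13689
  (Z=0, X=3, Y=2, U=3, V=2, W=3) weight 8/13689
  (Z=1, X=2, Y=3, U=0, V=3, W=2) weight 1/1404
  … 27 more
Group by W:
  weight(W=2) = 1/117
  weight(W=3) = 4/351
Total weight = 1/117 + 4/351 = 7/351
P(W=2 | obs) = 1/117 / 7/351 = 3/7
P(W=3 | obs) = 4/351 / 7/351 = 4/7
argmax = 3

argmax_v P(W = v | obs) = 3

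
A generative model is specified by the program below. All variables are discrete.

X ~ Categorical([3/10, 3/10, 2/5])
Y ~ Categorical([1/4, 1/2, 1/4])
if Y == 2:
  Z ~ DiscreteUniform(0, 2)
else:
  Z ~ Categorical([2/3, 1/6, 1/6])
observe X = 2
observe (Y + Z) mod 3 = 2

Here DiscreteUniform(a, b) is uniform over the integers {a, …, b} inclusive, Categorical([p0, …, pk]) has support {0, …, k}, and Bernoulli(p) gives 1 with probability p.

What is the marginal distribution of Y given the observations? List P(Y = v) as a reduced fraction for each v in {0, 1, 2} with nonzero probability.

Enumerate traces; 3 have nonzero weight after conditioning:
  (X=2, Y=0, Z=2) weight 1/60
  (X=2, Y=1, Z=1) weight 1/30
  (X=2, Y=2, Z=0) weight 1/30
Group by Y:
  weight(Y=0) = 1/60
  weight(Y=1) = 1/30
  weight(Y=2) = 1/30
Total weight = 1/60 + 1/30 + 1/30 = 1/12
P(Y=0 | obs) = 1/60 / 1/12 = 1/5
P(Y=1 | obs) = 1/30 / 1/12 = 2/5
P(Y=2 | obs) = 1/30 / 1/12 = 2/5

P(Y=0) = 1/5, P(Y=1) = 2/5, P(Y=2) = 2/5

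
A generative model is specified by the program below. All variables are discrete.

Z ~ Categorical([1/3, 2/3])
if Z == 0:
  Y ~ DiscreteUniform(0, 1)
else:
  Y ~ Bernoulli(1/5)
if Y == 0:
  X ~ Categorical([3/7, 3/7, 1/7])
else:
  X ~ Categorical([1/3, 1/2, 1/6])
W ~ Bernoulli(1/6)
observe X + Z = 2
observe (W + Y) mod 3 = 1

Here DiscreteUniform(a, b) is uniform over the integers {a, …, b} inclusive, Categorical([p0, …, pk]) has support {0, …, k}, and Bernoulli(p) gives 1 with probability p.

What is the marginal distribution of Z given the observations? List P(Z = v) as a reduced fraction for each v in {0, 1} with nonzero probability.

P(Z=0) = 205/913, P(Z=1) = 708/913

Enumerate traces; 4 have nonzero weight after conditioning:
  (Z=0, Y=0, X=2, W=1) weight 1/252
  (Z=0, Y=1, X=2, W=0) weight 5/216
  (Z=1, Y=0, X=1, W=1) weight 4/105
  (Z=1, Y=1, X=1, W=0) weight 1/18
Group by Z:
  weight(Z=0) = 41/1512
  weight(Z=1) = 59/630
Total weight = 41/1512 + 59/630 = 913/7560
P(Z=0 | obs) = 41/1512 / 913/7560 = 205/913
P(Z=1 | obs) = 59/630 / 913/7560 = 708/913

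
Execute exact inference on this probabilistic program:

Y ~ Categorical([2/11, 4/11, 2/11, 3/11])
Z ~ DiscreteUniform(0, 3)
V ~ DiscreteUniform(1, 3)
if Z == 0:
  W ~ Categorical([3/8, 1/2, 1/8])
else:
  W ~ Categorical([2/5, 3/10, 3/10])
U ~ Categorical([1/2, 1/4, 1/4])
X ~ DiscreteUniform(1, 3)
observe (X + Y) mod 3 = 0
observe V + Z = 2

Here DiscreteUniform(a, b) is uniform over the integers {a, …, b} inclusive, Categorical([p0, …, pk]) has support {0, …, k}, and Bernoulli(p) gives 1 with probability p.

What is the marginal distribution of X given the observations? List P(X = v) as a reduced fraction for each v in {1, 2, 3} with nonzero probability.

P(X=1) = 2/11, P(X=2) = 4/11, P(X=3) = 5/11

Enumerate traces; 72 have nonzero weight after conditioning:
  (Y=0, Z=0, V=2, W=0, U=0, X=3) weight 1/1056
  (Y=0, Z=0, V=2, W=0, U=1, X=3) weight 1/2112
  (Y=0, Z=0, V=2, W=0, U=2, X=3) weight 1/2112
  (Y=0, Z=0, V=2, W=1, U=0, X=3) weight 1/792
  (Y=0, Z=0, V=2, W=1, U=1, X=3) weight 1/1584
  (Y=0, Z=0, V=2, W=1, U=2, X=3) weight 1/1584
  (Y=0, Z=0, V=2, W=2, U=0, X=3) weight 1/3168
  (Y=0, Z=0, V=2, W=2, U=1, X=3) weight 1/6336
  (Y=1, Z=0, V=2, W=0, U=0, X=2) weight 1/528
  (Y=2, Z=0, V=2, W=0, U=0, X=1) weight 1/1056
  … 62 more
Group by X:
  weight(X=1) = 1/99
  weight(X=2) = 2/99
  weight(X=3) = 5/198
Total weight = 1/99 + 2/99 + 5/198 = 1/18
P(X=1 | obs) = 1/99 / 1/18 = 2/11
P(X=2 | obs) = 2/99 / 1/18 = 4/11
P(X=3 | obs) = 5/198 / 1/18 = 5/11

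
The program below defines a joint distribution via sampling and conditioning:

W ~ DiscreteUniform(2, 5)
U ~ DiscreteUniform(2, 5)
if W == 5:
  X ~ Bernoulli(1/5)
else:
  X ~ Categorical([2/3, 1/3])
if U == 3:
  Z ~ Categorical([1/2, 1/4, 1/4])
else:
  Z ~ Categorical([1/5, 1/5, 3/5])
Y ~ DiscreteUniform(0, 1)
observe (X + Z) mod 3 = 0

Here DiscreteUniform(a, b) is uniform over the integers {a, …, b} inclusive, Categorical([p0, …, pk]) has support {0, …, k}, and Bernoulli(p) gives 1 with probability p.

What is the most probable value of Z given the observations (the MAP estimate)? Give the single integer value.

argmax_v P(Z = v | obs) = 0

Enumerate traces; 64 have nonzero weight after conditioning:
  (W=2, U=2, X=0, Z=0, Y=0) weight 1/240
  (W=2, U=2, X=0, Z=0, Y=1) weight 1/240
  (W=2, U=2, X=1, Z=2, Y=0) weight 1/160
  (W=2, U=2, X=1, Z=2, Y=1) weight 1/160
  (W=2, U=3, X=0, Z=0, Y=0) weight 1/96
  (W=2, U=3, X=0, Z=0, Y=1) weight 1/96
  (W=2, U=3, X=1, Z=2, Y=0) weight 1/384
  (W=2, U=3, X=1, Z=2, Y=1) weight 1/384
  … 56 more
Group by Z:
  weight(Z=0) = 77/400
  weight(Z=2) = 123/800
Total weight = 77/400 + 123/800 = 277/800
P(Z=0 | obs) = 77/400 / 277/800 = 154/277
P(Z=2 | obs) = 123/800 / 277/800 = 123/277
argmax = 0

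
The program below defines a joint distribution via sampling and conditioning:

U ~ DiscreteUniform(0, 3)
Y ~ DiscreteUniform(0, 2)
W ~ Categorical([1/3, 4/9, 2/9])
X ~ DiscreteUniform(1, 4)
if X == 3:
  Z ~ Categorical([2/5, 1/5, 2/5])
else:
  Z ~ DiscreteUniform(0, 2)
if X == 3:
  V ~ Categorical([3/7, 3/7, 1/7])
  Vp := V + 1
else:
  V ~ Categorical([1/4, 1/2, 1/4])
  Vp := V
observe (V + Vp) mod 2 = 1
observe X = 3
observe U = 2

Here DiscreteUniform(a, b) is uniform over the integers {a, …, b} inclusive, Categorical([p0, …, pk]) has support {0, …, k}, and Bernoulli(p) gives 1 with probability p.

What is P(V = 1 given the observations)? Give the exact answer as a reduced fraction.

P(V = 1 | obs) = 3/7

Enumerate traces; 81 have nonzero weight after conditioning:
  (U=2, Y=0, W=0, X=3, Z=0, V=0) weight 1/840
  (U=2, Y=0, W=0, X=3, Z=0, V=1) weight 1/840
  (U=2, Y=0, W=0, X=3, Z=0, V=2) weight 1/2520
  (U=2, Y=0, W=0, X=3, Z=1, V=0) weight 1/1680
  (U=2, Y=0, W=0, X=3, Z=1, V=1) weight 1/1680
  (U=2, Y=0, W=0, X=3, Z=1, V=2) weight 1/5040
  (U=2, Y=0, W=0, X=3, Z=2, V=0) weight 1/840
  (U=2, Y=0, W=0, X=3, Z=2, V=1) weight 1/840
  … 73 more
Group by V:
  weight(V=0) = 3/112
  weight(V=1) = 3/112
  weight(V=2) = 1/112
Total weight = 3/112 + 3/112 + 1/112 = 1/16
P(V=0 | obs) = 3/112 / 1/16 = 3/7
P(V=1 | obs) = 3/112 / 1/16 = 3/7
P(V=2 | obs) = 1/112 / 1/16 = 1/7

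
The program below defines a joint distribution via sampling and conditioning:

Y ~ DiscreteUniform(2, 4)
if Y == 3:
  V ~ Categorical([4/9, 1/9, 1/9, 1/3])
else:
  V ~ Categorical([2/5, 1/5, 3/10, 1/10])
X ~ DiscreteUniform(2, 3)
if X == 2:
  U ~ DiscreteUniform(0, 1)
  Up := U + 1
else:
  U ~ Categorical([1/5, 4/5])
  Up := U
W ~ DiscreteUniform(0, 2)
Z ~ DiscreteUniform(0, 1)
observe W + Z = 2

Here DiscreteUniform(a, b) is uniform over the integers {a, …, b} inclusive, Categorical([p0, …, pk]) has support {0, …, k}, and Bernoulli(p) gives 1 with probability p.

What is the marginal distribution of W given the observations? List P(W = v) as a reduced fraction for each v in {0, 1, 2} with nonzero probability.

P(W=1) = 1/2, P(W=2) = 1/2

Enumerate traces; 96 have nonzero weight after conditioning:
  (Y=2, V=0, X=2, U=0, W=1, Z=1) weight 1/180
  (Y=2, V=0, X=2, U=0, W=2, Z=0) weight 1/180
  (Y=2, V=0, X=2, U=1, W=1, Z=1) weight 1/180
  (Y=2, V=0, X=2, U=1, W=2, Z=0) weight 1/180
  (Y=2, V=0, X=3, U=0, W=1, Z=1) weight 1/450
  (Y=2, V=0, X=3, U=0, W=2, Z=0) weight 1/450
  (Y=2, V=0, X=3, U=1, W=1, Z=1) weight 2/225
  (Y=2, V=0, X=3, U=1, W=2, Z=0) weight 2/225
  … 88 more
Group by W:
  weight(W=1) = 1/6
  weight(W=2) = 1/6
Total weight = 1/6 + 1/6 = 1/3
P(W=1 | obs) = 1/6 / 1/3 = 1/2
P(W=2 | obs) = 1/6 / 1/3 = 1/2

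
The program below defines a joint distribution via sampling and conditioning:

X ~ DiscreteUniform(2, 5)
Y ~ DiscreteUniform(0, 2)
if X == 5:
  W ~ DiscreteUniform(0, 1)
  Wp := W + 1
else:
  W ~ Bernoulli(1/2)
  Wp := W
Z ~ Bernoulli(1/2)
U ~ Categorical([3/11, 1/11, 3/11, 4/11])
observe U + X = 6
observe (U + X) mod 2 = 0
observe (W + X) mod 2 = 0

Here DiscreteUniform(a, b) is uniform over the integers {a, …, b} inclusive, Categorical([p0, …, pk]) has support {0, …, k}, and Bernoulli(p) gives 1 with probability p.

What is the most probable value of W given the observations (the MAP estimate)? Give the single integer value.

argmax_v P(W = v | obs) = 1

Enumerate traces; 18 have nonzero weight after conditioning:
  (X=3, Y=0, W=1, Z=0, U=3) weight 1/132
  (X=3, Y=0, W=1, Z=1, U=3) weight 1/132
  (X=3, Y=1, W=1, Z=0, U=3) weight 1/132
  (X=3, Y=1, W=1, Z=1, U=3) weight 1/132
  (X=3, Y=2, W=1, Z=0, U=3) weight 1/132
  (X=3, Y=2, W=1, Z=1, U=3) weight 1/132
  (X=4, Y=0, W=0, Z=0, U=2) weight 1/176
  (X=4, Y=0, W=0, Z=1, U=2) weight 1/176
  … 10 more
Group by W:
  weight(W=0) = 3/88
  weight(W=1) = 5/88
Total weight = 3/88 + 5/88 = 1/11
P(W=0 | obs) = 3/88 / 1/11 = 3/8
P(W=1 | obs) = 5/88 / 1/11 = 5/8
argmax = 1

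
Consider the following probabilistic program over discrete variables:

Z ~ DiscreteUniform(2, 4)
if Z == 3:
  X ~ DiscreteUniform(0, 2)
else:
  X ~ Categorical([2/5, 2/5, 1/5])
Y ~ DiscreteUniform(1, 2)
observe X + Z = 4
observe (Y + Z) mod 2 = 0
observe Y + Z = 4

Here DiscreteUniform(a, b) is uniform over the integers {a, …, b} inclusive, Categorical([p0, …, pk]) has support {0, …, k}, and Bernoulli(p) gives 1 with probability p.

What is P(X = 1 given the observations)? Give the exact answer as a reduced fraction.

Enumerate traces; 2 have nonzero weight after conditioning:
  (Z=2, X=2, Y=2) weight 1/30
  (Z=3, X=1, Y=1) weight 1/18
Group by X:
  weight(X=1) = 1/18
  weight(X=2) = 1/30
Total weight = 1/18 + 1/30 = 4/45
P(X=1 | obs) = 1/18 / 4/45 = 5/8
P(X=2 | obs) = 1/30 / 4/45 = 3/8

P(X = 1 | obs) = 5/8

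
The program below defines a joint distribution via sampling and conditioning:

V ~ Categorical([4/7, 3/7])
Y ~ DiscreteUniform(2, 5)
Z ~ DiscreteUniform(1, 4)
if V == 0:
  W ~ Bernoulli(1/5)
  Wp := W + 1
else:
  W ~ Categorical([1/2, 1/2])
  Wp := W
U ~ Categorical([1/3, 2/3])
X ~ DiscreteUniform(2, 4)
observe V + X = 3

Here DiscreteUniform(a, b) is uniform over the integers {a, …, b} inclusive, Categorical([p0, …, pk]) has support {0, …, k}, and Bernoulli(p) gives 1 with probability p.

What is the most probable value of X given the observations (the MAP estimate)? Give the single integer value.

argmax_v P(X = v | obs) = 3

Enumerate traces; 128 have nonzero weight after conditioning:
  (V=0, Y=2, Z=1, W=0, U=0, X=3) weight 1/315
  (V=0, Y=2, Z=1, W=0, U=1, X=3) weight 2/315
  (V=0, Y=2, Z=1, W=1, U=0, X=3) weight 1/1260
  (V=0, Y=2, Z=1, W=1, U=1, X=3) weight 1/630
  (V=0, Y=2, Z=2, W=0, U=0, X=3) weight 1/315
  (V=0, Y=2, Z=2, W=0, U=1, X=3) weight 2/315
  (V=0, Y=2, Z=2, W=1, U=0, X=3) weight 1/1260
  (V=0, Y=2, Z=2, W=1, U=1, X=3) weight 1/630
  (V=1, Y=2, Z=1, W=0, U=0, X=2) weight 1/672
  … 119 more
Group by X:
  weight(X=2) = 1/7
  weight(X=3) = 4/21
Total weight = 1/7 + 4/21 = 1/3
P(X=2 | obs) = 1/7 / 1/3 = 3/7
P(X=3 | obs) = 4/21 / 1/3 = 4/7
argmax = 3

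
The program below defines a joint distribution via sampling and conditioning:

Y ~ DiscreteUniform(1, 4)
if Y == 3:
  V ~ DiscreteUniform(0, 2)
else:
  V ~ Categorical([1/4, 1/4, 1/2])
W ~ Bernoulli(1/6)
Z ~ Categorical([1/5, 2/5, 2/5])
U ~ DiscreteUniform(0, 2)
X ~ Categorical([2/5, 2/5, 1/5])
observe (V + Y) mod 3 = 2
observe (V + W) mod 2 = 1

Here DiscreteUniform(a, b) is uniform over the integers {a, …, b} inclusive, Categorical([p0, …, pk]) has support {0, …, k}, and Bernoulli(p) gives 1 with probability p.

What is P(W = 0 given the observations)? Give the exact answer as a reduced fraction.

P(W = 0 | obs) = 30/37

Enumerate traces; 108 have nonzero weight after conditioning:
  (Y=1, V=1, W=0, Z=0, U=0, X=0) weight 1/720
  (Y=1, V=1, W=0, Z=0, U=0, X=1) weight 1/720
  (Y=1, V=1, W=0, Z=0, U=0, X=2) weight 1/1440
  (Y=1, V=1, W=0, Z=0, U=1, X=0) weight 1/720
  (Y=1, V=1, W=0, Z=0, U=1, X=1) weight 1/720
  (Y=1, V=1, W=0, Z=0, U=1, X=2) weight 1/1440
  (Y=1, V=1, W=0, Z=0, U=2, X=0) weight 1/720
  (Y=1, V=1, W=0, Z=0, U=2, X=1) weight 1/720
  (Y=2, V=0, W=1, Z=0, U=0, X=0) weight 1/3600
  … 99 more
Group by W:
  weight(W=0) = 5/48
  weight(W=1) = 7/288
Total weight = 5/48 + 7/288 = 37/288
P(W=0 | obs) = 5/48 / 37/288 = 30/37
P(W=1 | obs) = 7/288 / 37/288 = 7/37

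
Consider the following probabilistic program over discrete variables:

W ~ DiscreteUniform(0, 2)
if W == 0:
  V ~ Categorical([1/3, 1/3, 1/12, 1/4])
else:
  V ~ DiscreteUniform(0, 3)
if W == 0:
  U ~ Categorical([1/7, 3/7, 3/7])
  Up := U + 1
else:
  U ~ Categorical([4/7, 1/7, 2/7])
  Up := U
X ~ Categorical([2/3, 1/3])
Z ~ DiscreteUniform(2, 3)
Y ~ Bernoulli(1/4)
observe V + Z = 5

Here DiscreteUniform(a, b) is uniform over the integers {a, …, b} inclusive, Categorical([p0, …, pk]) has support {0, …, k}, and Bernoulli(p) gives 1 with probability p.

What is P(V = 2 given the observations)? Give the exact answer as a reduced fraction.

Enumerate traces; 72 have nonzero weight after conditioning:
  (W=0, V=2, U=0, X=0, Z=3, Y=0) weight 1/1008
  (W=0, V=2, U=0, X=0, Z=3, Y=1) weight 1/3024
  (W=0, V=2, U=0, X=1, Z=3, Y=0) weight 1/2016
  (W=0, V=2, U=0, X=1, Z=3, Y=1) weight 1/6048
  (W=0, V=2, U=1, X=0, Z=3, Y=0) weight 1/336
  (W=0, V=2, U=1, X=0, Z=3, Y=1) weight 1/1008
  (W=0, V=2, U=1, X=1, Z=3, Y=0) weight 1/672
  (W=0, V=2, U=1, X=1, Z=3, Y=1) weight 1/2016
  (W=0, V=3, U=0, X=0, Z=2, Y=0) weight 1/336
  … 63 more
Group by V:
  weight(V=2) = 7/72
  weight(V=3) = 1/8
Total weight = 7/72 + 1/8 = 2/9
P(V=2 | obs) = 7/72 / 2/9 = 7/16
P(V=3 | obs) = 1/8 / 2/9 = 9/16

P(V = 2 | obs) = 7/16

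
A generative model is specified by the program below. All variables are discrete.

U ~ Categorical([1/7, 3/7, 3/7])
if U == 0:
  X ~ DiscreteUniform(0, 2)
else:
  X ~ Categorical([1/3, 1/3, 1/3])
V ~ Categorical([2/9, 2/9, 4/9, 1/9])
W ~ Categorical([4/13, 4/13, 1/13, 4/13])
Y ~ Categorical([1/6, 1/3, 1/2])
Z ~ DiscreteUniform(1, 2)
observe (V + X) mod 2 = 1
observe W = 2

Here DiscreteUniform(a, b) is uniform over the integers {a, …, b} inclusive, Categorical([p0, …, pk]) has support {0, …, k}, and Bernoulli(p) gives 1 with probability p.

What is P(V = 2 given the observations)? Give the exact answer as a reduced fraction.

P(V = 2 | obs) = 1/3

Enumerate traces; 108 have nonzero weight after conditioning:
  (U=0, X=0, V=1, W=2, Y=0, Z=1) weight 1/14742
  (U=0, X=0, V=1, W=2, Y=0, Z=2) weight 1/14742
  (U=0, X=0, V=1, W=2, Y=1, Z=1) weight 1/7371
  (U=0, X=0, V=1, W=2, Y=1, Z=2) weight 1/7371
  (U=0, X=0, V=1, W=2, Y=2, Z=1) weight 1/4914
  (U=0, X=0, V=1, W=2, Y=2, Z=2) weight 1/4914
  (U=0, X=0, V=3, W=2, Y=0, Z=1) weight 1/29484
  (U=0, X=0, V=3, W=2, Y=0, Z=2) weight 1/29484
  (U=0, X=1, V=0, W=2, Y=0, Z=1) weight 1/14742
  (U=0, X=1, V=2, W=2, Y=0, Z=1) weight 1/7371
  … 98 more
Group by V:
  weight(V=0) = 2/351
  weight(V=1) = 4/351
  weight(V=2) = 4/351
  weight(V=3) = 2/351
Total weight = 2/351 + 4/351 + 4/351 + 2/351 = 4/117
P(V=0 | obs) = 2/351 / 4/117 = 1/6
P(V=1 | obs) = 4/351 / 4/117 = 1/3
P(V=2 | obs) = 4/351 / 4/117 = 1/3
P(V=3 | obs) = 2/351 / 4/117 = 1/6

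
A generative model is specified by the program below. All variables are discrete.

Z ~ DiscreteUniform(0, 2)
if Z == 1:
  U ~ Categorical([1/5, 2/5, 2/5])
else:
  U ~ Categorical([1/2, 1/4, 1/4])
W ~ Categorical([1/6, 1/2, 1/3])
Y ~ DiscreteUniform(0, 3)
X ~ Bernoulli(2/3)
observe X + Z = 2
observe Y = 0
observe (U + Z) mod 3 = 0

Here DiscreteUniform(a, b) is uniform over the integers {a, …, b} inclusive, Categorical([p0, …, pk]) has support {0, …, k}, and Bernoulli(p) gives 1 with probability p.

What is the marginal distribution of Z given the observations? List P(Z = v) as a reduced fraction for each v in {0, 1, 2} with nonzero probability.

Enumerate traces; 6 have nonzero weight after conditioning:
  (Z=1, U=2, W=0, Y=0, X=1) weight 1/270
  (Z=1, U=2, W=1, Y=0, X=1) weight 1/90
  (Z=1, U=2, W=2, Y=0, X=1) weight 1/135
  (Z=2, U=1, W=0, Y=0, X=0) weight 1/864
  (Z=2, U=1, W=1, Y=0, X=0) weight 1/288
  (Z=2, U=1, W=2, Y=0, X=0) weight 1/432
Group by Z:
  weight(Z=1) = 1/45
  weight(Z=2) = 1/144
Total weight = 1/45 + 1/144 = 7/240
P(Z=1 | obs) = 1/45 / 7/240 = 16/21
P(Z=2 | obs) = 1/144 / 7/240 = 5/21

P(Z=1) = 16/21, P(Z=2) = 5/21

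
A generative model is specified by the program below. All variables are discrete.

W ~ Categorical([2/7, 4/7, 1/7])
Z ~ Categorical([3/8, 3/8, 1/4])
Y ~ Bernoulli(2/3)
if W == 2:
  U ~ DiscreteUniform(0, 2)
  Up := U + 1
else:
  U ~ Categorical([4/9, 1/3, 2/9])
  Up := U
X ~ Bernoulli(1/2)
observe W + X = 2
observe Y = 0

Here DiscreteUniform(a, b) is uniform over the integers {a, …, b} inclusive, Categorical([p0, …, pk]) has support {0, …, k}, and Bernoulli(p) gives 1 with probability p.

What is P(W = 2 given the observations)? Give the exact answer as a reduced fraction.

P(W = 2 | obs) = 1/5

Enumerate traces; 18 have nonzero weight after conditioning:
  (W=1, Z=0, Y=0, U=0, X=1) weight 1/63
  (W=1, Z=0, Y=0, U=1, X=1) weight 1/84
  (W=1, Z=0, Y=0, U=2, X=1) weight 1/126
  (W=1, Z=1, Y=0, U=0, X=1) weight 1/63
  (W=1, Z=1, Y=0, U=1, X=1) weight 1/84
  (W=1, Z=1, Y=0, U=2, X=1) weight 1/126
  (W=1, Z=2, Y=0, U=0, X=1) weight 2/189
  (W=1, Z=2, Y=0, U=1, X=1) weight 1/126
  (W=2, Z=0, Y=0, U=0, X=0) weight 1/336
  … 9 more
Group by W:
  weight(W=1) = 2/21
  weight(W=2) = 1/42
Total weight = 2/21 + 1/42 = 5/42
P(W=1 | obs) = 2/21 / 5/42 = 4/5
P(W=2 | obs) = 1/42 / 5/42 = 1/5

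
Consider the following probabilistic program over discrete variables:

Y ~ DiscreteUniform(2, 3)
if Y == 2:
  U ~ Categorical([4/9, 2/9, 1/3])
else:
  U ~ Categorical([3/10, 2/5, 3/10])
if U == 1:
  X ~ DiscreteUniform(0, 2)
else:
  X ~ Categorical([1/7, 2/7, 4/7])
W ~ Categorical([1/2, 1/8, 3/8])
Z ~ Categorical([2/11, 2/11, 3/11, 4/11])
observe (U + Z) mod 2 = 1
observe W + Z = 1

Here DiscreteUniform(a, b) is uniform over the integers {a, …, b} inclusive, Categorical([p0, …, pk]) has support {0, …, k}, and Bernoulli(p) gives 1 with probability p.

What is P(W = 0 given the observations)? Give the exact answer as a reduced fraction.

Enumerate traces; 18 have nonzero weight after conditioning:
  (Y=2, U=0, X=0, W=0, Z=1) weight 2/693
  (Y=2, U=0, X=1, W=0, Z=1) weight 4/693
  (Y=2, U=0, X=2, W=0, Z=1) weight 8/693
  (Y=2, U=1, X=0, W=1, Z=0) weight 1/1188
  (Y=2, U=1, X=1, W=1, Z=0) weight 1/1188
  (Y=2, U=1, X=2, W=1, Z=0) weight 1/1188
  (Y=2, U=2, X=0, W=0, Z=1) weight 1/462
  (Y=2, U=2, X=1, W=0, Z=1) weight 1/231
  … 10 more
Group by W:
  weight(W=0) = 31/495
  weight(W=1) = 7/990
Total weight = 31/495 + 7/990 = 23/330
P(W=0 | obs) = 31/495 / 23/330 = 62/69
P(W=1 | obs) = 7/990 / 23/330 = 7/69

P(W = 0 | obs) = 62/69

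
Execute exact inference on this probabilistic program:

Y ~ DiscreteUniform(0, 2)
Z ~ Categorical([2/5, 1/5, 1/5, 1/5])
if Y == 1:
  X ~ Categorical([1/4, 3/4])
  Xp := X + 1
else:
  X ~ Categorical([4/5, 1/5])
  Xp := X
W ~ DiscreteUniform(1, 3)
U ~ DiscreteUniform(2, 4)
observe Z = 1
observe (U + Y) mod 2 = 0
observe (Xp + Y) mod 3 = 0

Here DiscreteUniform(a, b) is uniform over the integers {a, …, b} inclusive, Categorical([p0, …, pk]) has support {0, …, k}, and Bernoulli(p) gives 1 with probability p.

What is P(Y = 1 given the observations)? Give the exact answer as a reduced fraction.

Enumerate traces; 15 have nonzero weight after conditioning:
  (Y=0, Z=1, X=0, W=1, U=2) weight 4/675
  (Y=0, Z=1, X=0, W=1, U=4) weight 4/675
  (Y=0, Z=1, X=0, W=2, U=2) weight 4/675
  (Y=0, Z=1, X=0, W=2, U=4) weight 4/675
  (Y=0, Z=1, X=0, W=3, U=2) weight 4/675
  (Y=0, Z=1, X=0, W=3, U=4) weight 4/675
  (Y=1, Z=1, X=1, W=1, U=3) weight 1/180
  (Y=1, Z=1, X=1, W=2, U=3) weight 1/180
  (Y=2, Z=1, X=1, W=1, U=2) weight 1/675
  … 6 more
Group by Y:
  weight(Y=0) = 8/225
  weight(Y=1) = 1/60
  weight(Y=2) = 2/225
Total weight = 8/225 + 1/60 + 2/225 = 11/180
P(Y=0 | obs) = 8/225 / 11/180 = 32/55
P(Y=1 | obs) = 1/60 / 11/180 = 3/11
P(Y=2 | obs) = 2/225 / 11/180 = 8/55

P(Y = 1 | obs) = 3/11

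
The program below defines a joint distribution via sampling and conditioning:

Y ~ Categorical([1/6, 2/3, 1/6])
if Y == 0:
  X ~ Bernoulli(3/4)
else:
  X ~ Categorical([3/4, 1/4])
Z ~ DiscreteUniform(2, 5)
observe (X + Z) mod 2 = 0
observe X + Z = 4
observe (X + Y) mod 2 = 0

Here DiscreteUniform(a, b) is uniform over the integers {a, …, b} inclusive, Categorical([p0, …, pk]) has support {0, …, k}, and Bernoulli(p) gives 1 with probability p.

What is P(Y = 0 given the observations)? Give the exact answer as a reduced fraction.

P(Y = 0 | obs) = 1/8

Enumerate traces; 3 have nonzero weight after conditioning:
  (Y=0, X=0, Z=4) weight 1/96
  (Y=1, X=1, Z=3) weight 1/24
  (Y=2, X=0, Z=4) weight 1/32
Group by Y:
  weight(Y=0) = 1/96
  weight(Y=1) = 1/24
  weight(Y=2) = 1/32
Total weight = 1/96 + 1/24 + 1/32 = 1/12
P(Y=0 | obs) = 1/96 / 1/12 = 1/8
P(Y=1 | obs) = 1/24 / 1/12 = 1/2
P(Y=2 | obs) = 1/32 / 1/12 = 3/8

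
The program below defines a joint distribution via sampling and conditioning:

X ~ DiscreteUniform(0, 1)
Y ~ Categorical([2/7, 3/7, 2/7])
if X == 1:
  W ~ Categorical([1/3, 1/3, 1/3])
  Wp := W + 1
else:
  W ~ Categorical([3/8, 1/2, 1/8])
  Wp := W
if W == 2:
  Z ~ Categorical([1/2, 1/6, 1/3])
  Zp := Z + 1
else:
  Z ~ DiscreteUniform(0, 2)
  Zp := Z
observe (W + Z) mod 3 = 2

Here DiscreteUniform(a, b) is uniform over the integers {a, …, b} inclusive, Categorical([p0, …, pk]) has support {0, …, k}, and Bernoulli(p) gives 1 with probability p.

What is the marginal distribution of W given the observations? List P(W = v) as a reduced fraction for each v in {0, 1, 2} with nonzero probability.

P(W=0) = 34/107, P(W=1) = 40/107, P(W=2) = 33/107

Enumerate traces; 18 have nonzero weight after conditioning:
  (X=0, Y=0, W=0, Z=2) weight 1/56
  (X=0, Y=0, W=1, Z=1) weight 1/42
  (X=0, Y=0, W=2, Z=0) weight 1/112
  (X=0, Y=1, W=0, Z=2) weight 3/112
  (X=0, Y=1, W=1, Z=1) weight 1/28
  (X=0, Y=1, W=2, Z=0) weight 3/224
  (X=0, Y=2, W=0, Z=2) weight 1/56
  (X=0, Y=2, W=1, Z=1) weight 1/42
  … 10 more
Group by W:
  weight(W=0) = 17/144
  weight(W=1) = 5/36
  weight(W=2) = 11/96
Total weight = 17/144 + 5/36 + 11/96 = 107/288
P(W=0 | obs) = 17/144 / 107/288 = 34/107
P(W=1 | obs) = 5/36 / 107/288 = 40/107
P(W=2 | obs) = 11/96 / 107/288 = 33/107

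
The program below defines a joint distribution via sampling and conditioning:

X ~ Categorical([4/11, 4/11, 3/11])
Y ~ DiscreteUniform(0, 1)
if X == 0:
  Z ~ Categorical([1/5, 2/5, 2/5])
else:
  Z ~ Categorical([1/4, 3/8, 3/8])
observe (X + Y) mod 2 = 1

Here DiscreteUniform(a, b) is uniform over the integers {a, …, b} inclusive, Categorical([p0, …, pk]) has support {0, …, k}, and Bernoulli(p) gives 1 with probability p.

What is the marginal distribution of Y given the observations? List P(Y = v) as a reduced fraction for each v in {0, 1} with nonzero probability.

Enumerate traces; 9 have nonzero weight after conditioning:
  (X=0, Y=1, Z=0) weight 2/55
  (X=0, Y=1, Z=1) weight 4/55
  (X=0, Y=1, Z=2) weight 4/55
  (X=1, Y=0, Z=0) weight 1/22
  (X=1, Y=0, Z=1) weight 3/44
  (X=1, Y=0, Z=2) weight 3/44
  (X=2, Y=1, Z=0) weight 3/88
  (X=2, Y=1, Z=1) weight 9/176
  … 1 more
Group by Y:
  weight(Y=0) = 2/11
  weight(Y=1) = 7/22
Total weight = 2/11 + 7/22 = 1/2
P(Y=0 | obs) = 2/11 / 1/2 = 4/11
P(Y=1 | obs) = 7/22 / 1/2 = 7/11

P(Y=0) = 4/11, P(Y=1) = 7/11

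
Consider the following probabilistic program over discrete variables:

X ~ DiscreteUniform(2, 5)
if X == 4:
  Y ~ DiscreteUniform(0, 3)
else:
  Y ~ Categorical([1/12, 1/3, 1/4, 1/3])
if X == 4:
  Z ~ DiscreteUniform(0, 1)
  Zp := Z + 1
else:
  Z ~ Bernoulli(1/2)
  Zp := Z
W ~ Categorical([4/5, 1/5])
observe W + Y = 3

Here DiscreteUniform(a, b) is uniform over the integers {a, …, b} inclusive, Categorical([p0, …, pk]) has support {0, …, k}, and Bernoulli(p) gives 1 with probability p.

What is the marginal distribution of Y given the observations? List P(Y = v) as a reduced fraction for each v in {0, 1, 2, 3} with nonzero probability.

Enumerate traces; 16 have nonzero weight after conditioning:
  (X=2, Y=2, Z=0, W=1) weight 1/160
  (X=2, Y=2, Z=1, W=1) weight 1/160
  (X=2, Y=3, Z=0, W=0) weight 1/30
  (X=2, Y=3, Z=1, W=0) weight 1/30
  (X=3, Y=2, Z=0, W=1) weight 1/160
  (X=3, Y=2, Z=1, W=1) weight 1/160
  (X=3, Y=3, Z=0, W=0) weight 1/30
  (X=3, Y=3, Z=1, W=0) weight 1/30
  … 8 more
Group by Y:
  weight(Y=2) = 1/20
  weight(Y=3) = 1/4
Total weight = 1/20 + 1/4 = 3/10
P(Y=2 | obs) = 1/20 / 3/10 = 1/6
P(Y=3 | obs) = 1/4 / 3/10 = 5/6

P(Y=2) = 1/6, P(Y=3) = 5/6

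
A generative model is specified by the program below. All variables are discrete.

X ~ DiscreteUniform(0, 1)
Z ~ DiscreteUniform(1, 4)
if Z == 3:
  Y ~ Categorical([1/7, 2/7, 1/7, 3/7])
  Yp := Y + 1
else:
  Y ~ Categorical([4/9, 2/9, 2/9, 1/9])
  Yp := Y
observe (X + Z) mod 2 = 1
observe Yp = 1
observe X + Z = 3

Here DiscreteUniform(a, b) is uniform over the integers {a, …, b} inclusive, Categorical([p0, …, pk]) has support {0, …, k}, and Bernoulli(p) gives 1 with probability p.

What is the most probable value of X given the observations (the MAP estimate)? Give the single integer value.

Enumerate traces; 2 have nonzero weight after conditioning:
  (X=0, Z=3, Y=0) weight 1/56
  (X=1, Z=2, Y=1) weight 1/36
Group by X:
  weight(X=0) = 1/56
  weight(X=1) = 1/36
Total weight = 1/56 + 1/36 = 23/504
P(X=0 | obs) = 1/56 / 23/504 = 9/23
P(X=1 | obs) = 1/36 / 23/504 = 14/23
argmax = 1

argmax_v P(X = v | obs) = 1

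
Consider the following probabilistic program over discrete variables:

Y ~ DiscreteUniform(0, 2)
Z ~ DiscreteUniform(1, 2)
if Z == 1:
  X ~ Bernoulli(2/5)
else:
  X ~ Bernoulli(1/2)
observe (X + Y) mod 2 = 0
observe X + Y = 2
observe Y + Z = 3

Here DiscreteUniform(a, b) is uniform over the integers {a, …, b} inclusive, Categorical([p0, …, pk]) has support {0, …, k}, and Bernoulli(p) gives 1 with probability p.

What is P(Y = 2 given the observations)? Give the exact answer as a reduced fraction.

Enumerate traces; 2 have nonzero weight after conditioning:
  (Y=1, Z=2, X=1) weight 1/12
  (Y=2, Z=1, X=0) weight 1/10
Group by Y:
  weight(Y=1) = 1/12
  weight(Y=2) = 1/10
Total weight = 1/12 + 1/10 = 11/60
P(Y=1 | obs) = 1/12 / 11/60 = 5/11
P(Y=2 | obs) = 1/10 / 11/60 = 6/11

P(Y = 2 | obs) = 6/11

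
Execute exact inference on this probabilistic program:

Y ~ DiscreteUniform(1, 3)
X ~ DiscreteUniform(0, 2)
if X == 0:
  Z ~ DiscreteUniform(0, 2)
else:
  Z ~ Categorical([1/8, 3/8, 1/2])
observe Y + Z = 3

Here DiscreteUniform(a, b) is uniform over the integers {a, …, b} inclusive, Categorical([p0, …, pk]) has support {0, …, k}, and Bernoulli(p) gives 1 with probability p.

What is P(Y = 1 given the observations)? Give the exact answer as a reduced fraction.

Enumerate traces; 9 have nonzero weight after conditioning:
  (Y=1, X=0, Z=2) weight 1/27
  (Y=1, X=1, Z=2) weight 1/18
  (Y=1, X=2, Z=2) weight 1/18
  (Y=2, X=0, Z=1) weight 1/27
  (Y=2, X=1, Z=1) weight 1/24
  (Y=2, X=2, Z=1) weight 1/24
  (Y=3, X=0, Z=0) weight 1/27
  (Y=3, X=1, Z=0) weight 1/72
  … 1 more
Group by Y:
  weight(Y=1) = 4/27
  weight(Y=2) = 13/108
  weight(Y=3) = 7/108
Total weight = 4/27 + 13/108 + 7/108 = 1/3
P(Y=1 | obs) = 4/27 / 1/3 = 4/9
P(Y=2 | obs) = 13/108 / 1/3 = 13/36
P(Y=3 | obs) = 7/108 / 1/3 = 7/36

P(Y = 1 | obs) = 4/9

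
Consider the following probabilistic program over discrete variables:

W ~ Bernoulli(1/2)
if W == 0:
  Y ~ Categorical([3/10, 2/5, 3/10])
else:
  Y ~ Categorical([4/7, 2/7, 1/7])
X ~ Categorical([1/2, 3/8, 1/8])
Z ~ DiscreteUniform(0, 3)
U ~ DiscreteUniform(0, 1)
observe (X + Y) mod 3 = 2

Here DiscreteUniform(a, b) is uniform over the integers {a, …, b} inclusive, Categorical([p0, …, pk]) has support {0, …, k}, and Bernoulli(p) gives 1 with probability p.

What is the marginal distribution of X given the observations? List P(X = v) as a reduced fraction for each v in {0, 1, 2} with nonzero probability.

Enumerate traces; 48 have nonzero weight after conditioning:
  (W=0, Y=0, X=2, Z=0, U=0) weight 3/1280
  (W=0, Y=0, X=2, Z=0, U=1) weight 3/1280
  (W=0, Y=0, X=2, Z=1, U=0) weight 3/1280
  (W=0, Y=0, X=2, Z=1, U=1) weight 3/1280
  (W=0, Y=0, X=2, Z=2, U=0) weight 3/1280
  (W=0, Y=0, X=2, Z=2, U=1) weight 3/1280
  (W=0, Y=0, X=2, Z=3, U=0) weight 3/1280
  (W=0, Y=0, X=2, Z=3, U=1) weight 3/1280
  (W=0, Y=1, X=1, Z=0, U=0) weight 3/320
  (W=0, Y=2, X=0, Z=0, U=0) weight 3/320
  … 38 more
Group by X:
  weight(X=0) = 31/280
  weight(X=1) = 9/70
  weight(X=2) = 61/1120
Total weight = 31/280 + 9/70 + 61/1120 = 47/160
P(X=0 | obs) = 31/280 / 47/160 = 124/329
P(X=1 | obs) = 9/70 / 47/160 = 144/329
P(X=2 | obs) = 61/1120 / 47/160 = 61/329

P(X=0) = 124/329, P(X=1) = 144/329, P(X=2) = 61/329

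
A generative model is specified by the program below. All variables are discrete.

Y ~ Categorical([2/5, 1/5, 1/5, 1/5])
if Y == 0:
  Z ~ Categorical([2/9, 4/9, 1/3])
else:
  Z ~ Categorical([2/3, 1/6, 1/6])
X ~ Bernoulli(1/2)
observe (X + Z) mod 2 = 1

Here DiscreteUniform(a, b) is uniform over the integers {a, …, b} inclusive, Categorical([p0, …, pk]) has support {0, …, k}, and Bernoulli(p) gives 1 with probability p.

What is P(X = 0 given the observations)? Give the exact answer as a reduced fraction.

P(X = 0 | obs) = 5/18

Enumerate traces; 12 have nonzero weight after conditioning:
  (Y=0, Z=0, X=1) weight 2/45
  (Y=0, Z=1, X=0) weight 4/45
  (Y=0, Z=2, X=1) weight 1/15
  (Y=1, Z=0, X=1) weight 1/15
  (Y=1, Z=1, X=0) weight 1/60
  (Y=1, Z=2, X=1) weight 1/60
  (Y=2, Z=0, X=1) weight 1/15
  (Y=2, Z=1, X=0) weight 1/60
  … 4 more
Group by X:
  weight(X=0) = 5/36
  weight(X=1) = 13/36
Total weight = 5/36 + 13/36 = 1/2
P(X=0 | obs) = 5/36 / 1/2 = 5/18
P(X=1 | obs) = 13/36 / 1/2 = 13/18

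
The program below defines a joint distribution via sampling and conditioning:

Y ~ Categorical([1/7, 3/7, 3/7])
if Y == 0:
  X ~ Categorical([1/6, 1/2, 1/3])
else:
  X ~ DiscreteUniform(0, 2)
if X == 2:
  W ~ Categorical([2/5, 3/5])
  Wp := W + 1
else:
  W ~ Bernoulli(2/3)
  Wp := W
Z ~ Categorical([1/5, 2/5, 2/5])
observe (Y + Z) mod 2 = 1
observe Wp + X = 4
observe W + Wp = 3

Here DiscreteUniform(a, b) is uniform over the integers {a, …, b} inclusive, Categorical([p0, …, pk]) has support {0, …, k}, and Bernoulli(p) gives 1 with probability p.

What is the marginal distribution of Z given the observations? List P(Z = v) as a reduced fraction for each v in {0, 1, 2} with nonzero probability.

Enumerate traces; 4 have nonzero weight after conditioning:
  (Y=0, X=2, W=1, Z=1) weight 2/175
  (Y=1, X=2, W=1, Z=0) weight 3/175
  (Y=1, X=2, W=1, Z=2) weight 6/175
  (Y=2, X=2, W=1, Z=1) weight 6/175
Group by Z:
  weight(Z=0) = 3/175
  weight(Z=1) = 8/175
  weight(Z=2) = 6/175
Total weight = 3/175 + 8/175 + 6/175 = 17/175
P(Z=0 | obs) = 3/175 / 17/175 = 3/17
P(Z=1 | obs) = 8/175 / 17/175 = 8/17
P(Z=2 | obs) = 6/175 / 17/175 = 6/17

P(Z=0) = 3/17, P(Z=1) = 8/17, P(Z=2) = 6/17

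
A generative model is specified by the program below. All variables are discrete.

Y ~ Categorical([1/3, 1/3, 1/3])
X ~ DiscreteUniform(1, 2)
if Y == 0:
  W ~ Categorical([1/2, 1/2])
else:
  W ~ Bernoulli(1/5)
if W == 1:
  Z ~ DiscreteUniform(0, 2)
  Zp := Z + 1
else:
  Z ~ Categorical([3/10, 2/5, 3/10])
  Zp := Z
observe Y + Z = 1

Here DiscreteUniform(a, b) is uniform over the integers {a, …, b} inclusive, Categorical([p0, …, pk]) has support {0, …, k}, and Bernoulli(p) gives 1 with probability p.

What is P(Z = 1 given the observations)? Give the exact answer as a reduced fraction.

Enumerate traces; 8 have nonzero weight after conditioning:
  (Y=0, X=1, W=0, Z=1) weight 1/30
  (Y=0, X=1, W=1, Z=1) weight 1/36
  (Y=0, X=2, W=0, Z=1) weight 1/30
  (Y=0, X=2, W=1, Z=1) weight 1/36
  (Y=1, X=1, W=0, Z=0) weight 1/25
  (Y=1, X=1, W=1, Z=0) weight 1/90
  (Y=1, X=2, W=0, Z=0) weight 1/25
  (Y=1, X=2, W=1, Z=0) weight 1/90
Group by Z:
  weight(Z=0) = 23/225
  weight(Z=1) = 11/90
Total weight = 23/225 + 11/90 = 101/450
P(Z=0 | obs) = 23/225 / 101/450 = 46/101
P(Z=1 | obs) = 11/90 / 101/450 = 55/101

P(Z = 1 | obs) = 55/101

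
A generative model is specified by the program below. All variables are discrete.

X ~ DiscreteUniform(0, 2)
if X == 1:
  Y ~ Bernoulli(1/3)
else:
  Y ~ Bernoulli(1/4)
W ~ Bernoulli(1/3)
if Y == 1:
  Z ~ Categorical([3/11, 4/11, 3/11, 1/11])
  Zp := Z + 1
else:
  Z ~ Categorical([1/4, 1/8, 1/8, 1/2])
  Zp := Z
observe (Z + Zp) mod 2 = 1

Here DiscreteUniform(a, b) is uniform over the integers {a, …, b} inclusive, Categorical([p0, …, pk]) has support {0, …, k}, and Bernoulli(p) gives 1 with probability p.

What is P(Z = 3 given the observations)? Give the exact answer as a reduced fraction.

Enumerate traces; 24 have nonzero weight after conditioning:
  (X=0, Y=1, W=0, Z=0) weight 1/66
  (X=0, Y=1, W=0, Z=1) weight 2/99
  (X=0, Y=1, W=0, Z=2) weight 1/66
  (X=0, Y=1, W=0, Z=3) weight 1/198
  (X=0, Y=1, W=1, Z=0) weight 1/132
  (X=0, Y=1, W=1, Z=1) weight 1/99
  (X=0, Y=1, W=1, Z=2) weight 1/132
  (X=0, Y=1, W=1, Z=3) weight 1/396
  … 16 more
Group by Z:
  weight(Z=0) = 5/66
  weight(Z=1) = 10/99
  weight(Z=2) = 5/66
  weight(Z=3) = 5/198
Total weight = 5/66 + 10/99 + 5/66 + 5/198 = 5/18
P(Z=0 | obs) = 5/66 / 5/18 = 3/11
P(Z=1 | obs) = 10/99 / 5/18 = 4/11
P(Z=2 | obs) = 5/66 / 5/18 = 3/11
P(Z=3 | obs) = 5/198 / 5/18 = 1/11

P(Z = 3 | obs) = 1/11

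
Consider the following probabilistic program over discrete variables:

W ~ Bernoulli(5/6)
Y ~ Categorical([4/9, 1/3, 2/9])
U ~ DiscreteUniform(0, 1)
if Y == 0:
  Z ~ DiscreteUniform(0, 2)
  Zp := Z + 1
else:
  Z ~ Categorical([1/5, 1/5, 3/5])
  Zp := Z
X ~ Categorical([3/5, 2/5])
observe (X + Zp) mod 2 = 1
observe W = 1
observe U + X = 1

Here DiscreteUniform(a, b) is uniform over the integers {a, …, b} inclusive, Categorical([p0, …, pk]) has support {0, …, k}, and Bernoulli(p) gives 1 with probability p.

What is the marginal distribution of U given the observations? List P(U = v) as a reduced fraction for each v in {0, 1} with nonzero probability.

P(U=0) = 32/65, P(U=1) = 33/65

Enumerate traces; 9 have nonzero weight after conditioning:
  (W=1, Y=0, U=0, Z=1, X=1) weight 2/81
  (W=1, Y=0, U=1, Z=0, X=0) weight 1/27
  (W=1, Y=0, U=1, Z=2, X=0) weight 1/27
  (W=1, Y=1, U=0, Z=0, X=1) weight 1/90
  (W=1, Y=1, U=0, Z=2, X=1) weight 1/30
  (W=1, Y=1, U=1, Z=1, X=0) weight 1/60
  (W=1, Y=2, U=0, Z=0, X=1) weight 1/135
  (W=1, Y=2, U=0, Z=2, X=1) weight 1/45
  … 1 more
Group by U:
  weight(U=0) = 8/81
  weight(U=1) = 11/108
Total weight = 8/81 + 11/108 = 65/324
P(U=0 | obs) = 8/81 / 65/324 = 32/65
P(U=1 | obs) = 11/108 / 65/324 = 33/65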